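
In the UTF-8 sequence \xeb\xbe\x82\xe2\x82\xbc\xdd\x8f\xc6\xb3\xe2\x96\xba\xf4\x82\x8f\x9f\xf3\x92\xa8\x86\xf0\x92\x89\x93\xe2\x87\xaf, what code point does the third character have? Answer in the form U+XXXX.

U+074F

Offset 0: leading byte 0xEB = 11101011 → 3-byte char #1 = EB BE 82.
Offset 3: leading byte 0xE2 = 11100010 → 3-byte char #2 = E2 82 BC.
Offset 6: leading byte 0xDD = 11011101 → 2-byte char #3 = DD 8F.
Leading byte 0xDD = 11011101 matches 110xxxxx → 2-byte sequence.
Byte 1: 0xDD = 11011101, payload 11101 (5 bits).
Byte 2: 0x8F = 10001111 (10xxxxxx ✓), payload 001111.
Concatenate: 11101001111 = 0x74F (11 bits → U+074F).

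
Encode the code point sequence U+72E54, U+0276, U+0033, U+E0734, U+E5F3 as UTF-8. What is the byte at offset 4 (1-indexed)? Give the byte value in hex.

0x94

1-indexed offset 4 is 0-indexed offset 3.
U+72E54 → 4-byte form F1 B2 B9 94 at offsets 0–3.
Offset 3 falls in char 1's range; it's byte 4 of F1 B2 B9 94 = 0x94.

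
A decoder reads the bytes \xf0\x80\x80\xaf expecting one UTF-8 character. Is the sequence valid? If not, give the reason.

Leading byte 0xF0 = 11110000 → 4-byte form.
Continuation bytes all match 10xxxxxx. Payload decodes to 0x2F.
But 0x2F < 0x10000, the minimum for a 4-byte sequence — this is an overlong encoding.

invalid (overlong encoding)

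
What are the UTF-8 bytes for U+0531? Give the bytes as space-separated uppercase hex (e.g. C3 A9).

U+0531 = 0x531 = 1329 decimal. In range U+0080–U+07FF → 2-byte form: 110xxxxx 10xxxxxx.
Binary (11 bits): 10100110001.
Split 5+6: 10100 | 110001.
Byte 1: 11010100 = 0xD4.
Byte 2: 10110001 = 0xB1.

D4 B1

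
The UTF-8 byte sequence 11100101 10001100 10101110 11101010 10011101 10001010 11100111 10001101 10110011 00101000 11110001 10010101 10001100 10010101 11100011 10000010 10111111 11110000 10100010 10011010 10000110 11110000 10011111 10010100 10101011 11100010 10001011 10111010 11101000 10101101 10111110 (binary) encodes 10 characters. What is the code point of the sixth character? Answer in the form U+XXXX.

Offset 0: leading byte 0xE5 = 11100101 → 3-byte char #1 = E5 8C AE.
Offset 3: leading byte 0xEA = 11101010 → 3-byte char #2 = EA 9D 8A.
Offset 6: leading byte 0xE7 = 11100111 → 3-byte char #3 = E7 8D B3.
Offset 9: leading byte 0x28 = 00101000 → 1-byte char #4 = 28.
Offset 10: leading byte 0xF1 = 11110001 → 4-byte char #5 = F1 95 8C 95.
Offset 14: leading byte 0xE3 = 11100011 → 3-byte char #6 = E3 82 BF.
Leading byte 0xE3 = 11100011 matches 1110xxxx → 3-byte sequence.
Byte 1: 0xE3 = 11100011, payload 0011 (4 bits).
Byte 2: 0x82 = 10000010 (10xxxxxx ✓), payload 000010.
Byte 3: 0xBF = 10111111 (10xxxxxx ✓), payload 111111.
Concatenate: 0011000010111111 = 0x30BF (16 bits → U+30BF).

U+30BF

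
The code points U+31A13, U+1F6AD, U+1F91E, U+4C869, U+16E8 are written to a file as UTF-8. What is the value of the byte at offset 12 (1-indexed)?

1-indexed offset 12 is 0-indexed offset 11.
U+31A13 → 4-byte form F0 B1 A8 93 at offsets 0–3.
U+1F6AD → 4-byte form F0 9F 9A AD at offsets 4–7.
U+1F91E → 4-byte form F0 9F A4 9E at offsets 8–11.
Offset 11 falls in char 3's range; it's byte 4 of F0 9F A4 9E = 0x9E.

0x9E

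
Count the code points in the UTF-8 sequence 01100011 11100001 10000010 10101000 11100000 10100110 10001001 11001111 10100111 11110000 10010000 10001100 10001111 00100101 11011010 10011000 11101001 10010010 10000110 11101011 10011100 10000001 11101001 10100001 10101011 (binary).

10

Byte at offset 0: 0x63 = 01100011 → 1-byte char (#1). Advance 1.
Byte at offset 1: 0xE1 = 11100001 → 3-byte char (#2). Advance 3.
Byte at offset 4: 0xE0 = 11100000 → 3-byte char (#3). Advance 3.
Byte at offset 7: 0xCF = 11001111 → 2-byte char (#4). Advance 2.
Byte at offset 9: 0xF0 = 11110000 → 4-byte char (#5). Advance 4.
Byte at offset 13: 0x25 = 00100101 → 1-byte char (#6). Advance 1.
Byte at offset 14: 0xDA = 11011010 → 2-byte char (#7). Advance 2.
Byte at offset 16: 0xE9 = 11101001 → 3-byte char (#8). Advance 3.
Byte at offset 19: 0xEB = 11101011 → 3-byte char (#9). Advance 3.
Byte at offset 22: 0xE9 = 11101001 → 3-byte char (#10). Advance 3.
Reached end at offset 25 after 10 code points.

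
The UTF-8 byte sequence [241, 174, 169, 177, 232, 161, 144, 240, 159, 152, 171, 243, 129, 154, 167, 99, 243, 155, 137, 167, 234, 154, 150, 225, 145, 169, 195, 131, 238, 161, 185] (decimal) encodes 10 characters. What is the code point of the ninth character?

Offset 0: leading byte 0xF1 = 11110001 → 4-byte char #1 = F1 AE A9 B1.
Offset 4: leading byte 0xE8 = 11101000 → 3-byte char #2 = E8 A1 90.
Offset 7: leading byte 0xF0 = 11110000 → 4-byte char #3 = F0 9F 98 AB.
Offset 11: leading byte 0xF3 = 11110011 → 4-byte char #4 = F3 81 9A A7.
Offset 15: leading byte 0x63 = 01100011 → 1-byte char #5 = 63.
Offset 16: leading byte 0xF3 = 11110011 → 4-byte char #6 = F3 9B 89 A7.
Offset 20: leading byte 0xEA = 11101010 → 3-byte char #7 = EA 9A 96.
Offset 23: leading byte 0xE1 = 11100001 → 3-byte char #8 = E1 91 A9.
Offset 26: leading byte 0xC3 = 11000011 → 2-byte char #9 = C3 83.
Leading byte 0xC3 = 11000011 matches 110xxxxx → 2-byte sequence.
Byte 1: 0xC3 = 11000011, payload 00011 (5 bits).
Byte 2: 0x83 = 10000011 (10xxxxxx ✓), payload 000011.
Concatenate: 00011000011 = 0xC3 (11 bits → U+00C3).

U+00C3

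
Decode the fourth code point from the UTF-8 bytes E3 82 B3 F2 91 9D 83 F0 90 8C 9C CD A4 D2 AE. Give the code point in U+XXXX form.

U+0364

Offset 0: leading byte 0xE3 = 11100011 → 3-byte char #1 = E3 82 B3.
Offset 3: leading byte 0xF2 = 11110010 → 4-byte char #2 = F2 91 9D 83.
Offset 7: leading byte 0xF0 = 11110000 → 4-byte char #3 = F0 90 8C 9C.
Offset 11: leading byte 0xCD = 11001101 → 2-byte char #4 = CD A4.
Leading byte 0xCD = 11001101 matches 110xxxxx → 2-byte sequence.
Byte 1: 0xCD = 11001101, payload 01101 (5 bits).
Byte 2: 0xA4 = 10100100 (10xxxxxx ✓), payload 100100.
Concatenate: 01101100100 = 0x364 (11 bits → U+0364).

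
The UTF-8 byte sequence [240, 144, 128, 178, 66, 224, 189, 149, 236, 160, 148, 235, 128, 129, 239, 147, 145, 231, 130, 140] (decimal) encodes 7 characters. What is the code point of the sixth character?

U+F4D1

Offset 0: leading byte 0xF0 = 11110000 → 4-byte char #1 = F0 90 80 B2.
Offset 4: leading byte 0x42 = 01000010 → 1-byte char #2 = 42.
Offset 5: leading byte 0xE0 = 11100000 → 3-byte char #3 = E0 BD 95.
Offset 8: leading byte 0xEC = 11101100 → 3-byte char #4 = EC A0 94.
Offset 11: leading byte 0xEB = 11101011 → 3-byte char #5 = EB 80 81.
Offset 14: leading byte 0xEF = 11101111 → 3-byte char #6 = EF 93 91.
Leading byte 0xEF = 11101111 matches 1110xxxx → 3-byte sequence.
Byte 1: 0xEF = 11101111, payload 1111 (4 bits).
Byte 2: 0x93 = 10010011 (10xxxxxx ✓), payload 010011.
Byte 3: 0x91 = 10010001 (10xxxxxx ✓), payload 010001.
Concatenate: 1111010011010001 = 0xF4D1 (16 bits → U+F4D1).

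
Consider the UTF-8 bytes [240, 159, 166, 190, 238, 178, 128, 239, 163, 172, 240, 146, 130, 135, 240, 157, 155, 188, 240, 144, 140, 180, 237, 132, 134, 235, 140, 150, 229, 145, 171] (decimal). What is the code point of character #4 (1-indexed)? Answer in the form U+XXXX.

U+12087

Offset 0: leading byte 0xF0 = 11110000 → 4-byte char #1 = F0 9F A6 BE.
Offset 4: leading byte 0xEE = 11101110 → 3-byte char #2 = EE B2 80.
Offset 7: leading byte 0xEF = 11101111 → 3-byte char #3 = EF A3 AC.
Offset 10: leading byte 0xF0 = 11110000 → 4-byte char #4 = F0 92 82 87.
Leading byte 0xF0 = 11110000 matches 11110xxx → 4-byte sequence.
Byte 1: 0xF0 = 11110000, payload 000 (3 bits).
Byte 2: 0x92 = 10010010 (10xxxxxx ✓), payload 010010.
Byte 3: 0x82 = 10000010 (10xxxxxx ✓), payload 000010.
Byte 4: 0x87 = 10000111 (10xxxxxx ✓), payload 000111.
Concatenate: 000010010000010000111 = 0x12087 (21 bits → U+12087).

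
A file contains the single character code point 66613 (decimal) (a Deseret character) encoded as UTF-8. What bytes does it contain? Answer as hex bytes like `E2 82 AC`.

U+10435 = 0x10435 = 66613 decimal. In range U+10000–U+10FFFF → 4-byte form: 11110xxx 10xxxxxx 10xxxxxx 10xxxxxx.
Binary (21 bits): 000010000010000110101.
Split 3+6+6+6: 000 | 010000 | 010000 | 110101.
Byte 1: 11110000 = 0xF0.
Byte 2: 10010000 = 0x90.
Byte 3: 10010000 = 0x90.
Byte 4: 10110101 = 0xB5.

F0 90 90 B5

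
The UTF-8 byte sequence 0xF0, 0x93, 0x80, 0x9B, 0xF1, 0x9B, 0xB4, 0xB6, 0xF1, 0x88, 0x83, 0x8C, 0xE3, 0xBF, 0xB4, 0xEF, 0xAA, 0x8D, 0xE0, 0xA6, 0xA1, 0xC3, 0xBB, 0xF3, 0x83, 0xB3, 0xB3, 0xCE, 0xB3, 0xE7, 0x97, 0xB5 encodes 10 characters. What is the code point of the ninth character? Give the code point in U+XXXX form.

U+03B3

Offset 0: leading byte 0xF0 = 11110000 → 4-byte char #1 = F0 93 80 9B.
Offset 4: leading byte 0xF1 = 11110001 → 4-byte char #2 = F1 9B B4 B6.
Offset 8: leading byte 0xF1 = 11110001 → 4-byte char #3 = F1 88 83 8C.
Offset 12: leading byte 0xE3 = 11100011 → 3-byte char #4 = E3 BF B4.
Offset 15: leading byte 0xEF = 11101111 → 3-byte char #5 = EF AA 8D.
Offset 18: leading byte 0xE0 = 11100000 → 3-byte char #6 = E0 A6 A1.
Offset 21: leading byte 0xC3 = 11000011 → 2-byte char #7 = C3 BB.
Offset 23: leading byte 0xF3 = 11110011 → 4-byte char #8 = F3 83 B3 B3.
Offset 27: leading byte 0xCE = 11001110 → 2-byte char #9 = CE B3.
Leading byte 0xCE = 11001110 matches 110xxxxx → 2-byte sequence.
Byte 1: 0xCE = 11001110, payload 01110 (5 bits).
Byte 2: 0xB3 = 10110011 (10xxxxxx ✓), payload 110011.
Concatenate: 01110110011 = 0x3B3 (11 bits → U+03B3).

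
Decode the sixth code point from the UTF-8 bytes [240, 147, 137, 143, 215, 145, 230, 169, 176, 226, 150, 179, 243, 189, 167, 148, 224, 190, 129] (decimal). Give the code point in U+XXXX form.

Offset 0: leading byte 0xF0 = 11110000 → 4-byte char #1 = F0 93 89 8F.
Offset 4: leading byte 0xD7 = 11010111 → 2-byte char #2 = D7 91.
Offset 6: leading byte 0xE6 = 11100110 → 3-byte char #3 = E6 A9 B0.
Offset 9: leading byte 0xE2 = 11100010 → 3-byte char #4 = E2 96 B3.
Offset 12: leading byte 0xF3 = 11110011 → 4-byte char #5 = F3 BD A7 94.
Offset 16: leading byte 0xE0 = 11100000 → 3-byte char #6 = E0 BE 81.
Leading byte 0xE0 = 11100000 matches 1110xxxx → 3-byte sequence.
Byte 1: 0xE0 = 11100000, payload 0000 (4 bits).
Byte 2: 0xBE = 10111110 (10xxxxxx ✓), payload 111110.
Byte 3: 0x81 = 10000001 (10xxxxxx ✓), payload 000001.
Concatenate: 0000111110000001 = 0xF81 (16 bits → U+0F81).

U+0F81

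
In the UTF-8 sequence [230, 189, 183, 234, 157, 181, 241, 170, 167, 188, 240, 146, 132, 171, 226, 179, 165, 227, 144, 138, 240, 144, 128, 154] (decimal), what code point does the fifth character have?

U+2CE5

Offset 0: leading byte 0xE6 = 11100110 → 3-byte char #1 = E6 BD B7.
Offset 3: leading byte 0xEA = 11101010 → 3-byte char #2 = EA 9D B5.
Offset 6: leading byte 0xF1 = 11110001 → 4-byte char #3 = F1 AA A7 BC.
Offset 10: leading byte 0xF0 = 11110000 → 4-byte char #4 = F0 92 84 AB.
Offset 14: leading byte 0xE2 = 11100010 → 3-byte char #5 = E2 B3 A5.
Leading byte 0xE2 = 11100010 matches 1110xxxx → 3-byte sequence.
Byte 1: 0xE2 = 11100010, payload 0010 (4 bits).
Byte 2: 0xB3 = 10110011 (10xxxxxx ✓), payload 110011.
Byte 3: 0xA5 = 10100101 (10xxxxxx ✓), payload 100101.
Concatenate: 0010110011100101 = 0x2CE5 (16 bits → U+2CE5).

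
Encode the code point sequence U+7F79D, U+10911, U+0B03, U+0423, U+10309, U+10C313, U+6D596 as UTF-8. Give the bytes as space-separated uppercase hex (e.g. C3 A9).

F1 BF 9E 9D F0 90 A4 91 E0 AC 83 D0 A3 F0 90 8C 89 F4 8C 8C 93 F1 AD 96 96

U+7F79D: 4-byte form → F1 BF 9E 9D.
U+10911: 4-byte form → F0 90 A4 91.
U+0B03: 3-byte form → E0 AC 83.
U+0423: 2-byte form → D0 A3.
U+10309: 4-byte form → F0 90 8C 89.
U+10C313: 4-byte form → F4 8C 8C 93.
U+6D596: 4-byte form → F1 AD 96 96.
Concatenated (25 bytes): F1 BF 9E 9D F0 90 A4 91 E0 AC 83 D0 A3 F0 90 8C 89 F4 8C 8C 93 F1 AD 96 96.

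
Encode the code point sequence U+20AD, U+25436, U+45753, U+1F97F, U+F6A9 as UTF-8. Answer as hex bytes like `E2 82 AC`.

U+20AD: 3-byte form → E2 82 AD.
U+25436: 4-byte form → F0 A5 90 B6.
U+45753: 4-byte form → F1 85 9D 93.
U+1F97F: 4-byte form → F0 9F A5 BF.
U+F6A9: 3-byte form → EF 9A A9.
Concatenated (18 bytes): E2 82 AD F0 A5 90 B6 F1 85 9D 93 F0 9F A5 BF EF 9A A9.

E2 82 AD F0 A5 90 B6 F1 85 9D 93 F0 9F A5 BF EF 9A A9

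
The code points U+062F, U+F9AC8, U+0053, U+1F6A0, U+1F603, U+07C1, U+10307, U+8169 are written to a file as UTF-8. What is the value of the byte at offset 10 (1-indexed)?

1-indexed offset 10 is 0-indexed offset 9.
U+062F → 2-byte form D8 AF at offsets 0–1.
U+F9AC8 → 4-byte form F3 B9 AB 88 at offsets 2–5.
U+0053 → 1-byte form 53 at offsets 6–6.
U+1F6A0 → 4-byte form F0 9F 9A A0 at offsets 7–10.
Offset 9 falls in char 4's range; it's byte 3 of F0 9F 9A A0 = 0x9A.

0x9A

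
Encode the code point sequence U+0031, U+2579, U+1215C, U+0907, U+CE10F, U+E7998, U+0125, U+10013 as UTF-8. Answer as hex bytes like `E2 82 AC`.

31 E2 95 B9 F0 92 85 9C E0 A4 87 F3 8E 84 8F F3 A7 A6 98 C4 A5 F0 90 80 93

U+0031: 1-byte form → 31.
U+2579: 3-byte form → E2 95 B9.
U+1215C: 4-byte form → F0 92 85 9C.
U+0907: 3-byte form → E0 A4 87.
U+CE10F: 4-byte form → F3 8E 84 8F.
U+E7998: 4-byte form → F3 A7 A6 98.
U+0125: 2-byte form → C4 A5.
U+10013: 4-byte form → F0 90 80 93.
Concatenated (25 bytes): 31 E2 95 B9 F0 92 85 9C E0 A4 87 F3 8E 84 8F F3 A7 A6 98 C4 A5 F0 90 80 93.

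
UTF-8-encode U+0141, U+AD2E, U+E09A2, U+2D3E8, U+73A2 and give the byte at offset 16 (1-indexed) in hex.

1-indexed offset 16 is 0-indexed offset 15.
U+0141 → 2-byte form C5 81 at offsets 0–1.
U+AD2E → 3-byte form EA B4 AE at offsets 2–4.
U+E09A2 → 4-byte form F3 A0 A6 A2 at offsets 5–8.
U+2D3E8 → 4-byte form F0 AD 8F A8 at offsets 9–12.
U+73A2 → 3-byte form E7 8E A2 at offsets 13–15.
Offset 15 falls in char 5's range; it's byte 3 of E7 8E A2 = 0xA2.

0xA2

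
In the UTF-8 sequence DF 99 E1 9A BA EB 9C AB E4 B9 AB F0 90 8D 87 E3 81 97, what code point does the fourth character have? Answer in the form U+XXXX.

U+4E6B

Offset 0: leading byte 0xDF = 11011111 → 2-byte char #1 = DF 99.
Offset 2: leading byte 0xE1 = 11100001 → 3-byte char #2 = E1 9A BA.
Offset 5: leading byte 0xEB = 11101011 → 3-byte char #3 = EB 9C AB.
Offset 8: leading byte 0xE4 = 11100100 → 3-byte char #4 = E4 B9 AB.
Leading byte 0xE4 = 11100100 matches 1110xxxx → 3-byte sequence.
Byte 1: 0xE4 = 11100100, payload 0100 (4 bits).
Byte 2: 0xB9 = 10111001 (10xxxxxx ✓), payload 111001.
Byte 3: 0xAB = 10101011 (10xxxxxx ✓), payload 101011.
Concatenate: 0100111001101011 = 0x4E6B (16 bits → U+4E6B).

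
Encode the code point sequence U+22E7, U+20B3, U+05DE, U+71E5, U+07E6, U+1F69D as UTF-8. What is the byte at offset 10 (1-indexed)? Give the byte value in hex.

0x87

1-indexed offset 10 is 0-indexed offset 9.
U+22E7 → 3-byte form E2 8B A7 at offsets 0–2.
U+20B3 → 3-byte form E2 82 B3 at offsets 3–5.
U+05DE → 2-byte form D7 9E at offsets 6–7.
U+71E5 → 3-byte form E7 87 A5 at offsets 8–10.
Offset 9 falls in char 4's range; it's byte 2 of E7 87 A5 = 0x87.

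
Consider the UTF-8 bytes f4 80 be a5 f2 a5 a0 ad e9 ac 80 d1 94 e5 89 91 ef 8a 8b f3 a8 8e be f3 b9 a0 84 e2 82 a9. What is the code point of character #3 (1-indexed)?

U+9B00

Offset 0: leading byte 0xF4 = 11110100 → 4-byte char #1 = F4 80 BE A5.
Offset 4: leading byte 0xF2 = 11110010 → 4-byte char #2 = F2 A5 A0 AD.
Offset 8: leading byte 0xE9 = 11101001 → 3-byte char #3 = E9 AC 80.
Leading byte 0xE9 = 11101001 matches 1110xxxx → 3-byte sequence.
Byte 1: 0xE9 = 11101001, payload 1001 (4 bits).
Byte 2: 0xAC = 10101100 (10xxxxxx ✓), payload 101100.
Byte 3: 0x80 = 10000000 (10xxxxxx ✓), payload 000000.
Concatenate: 1001101100000000 = 0x9B00 (16 bits → U+9B00).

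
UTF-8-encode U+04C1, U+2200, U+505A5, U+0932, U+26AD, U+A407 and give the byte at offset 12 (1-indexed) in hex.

0xB2

1-indexed offset 12 is 0-indexed offset 11.
U+04C1 → 2-byte form D3 81 at offsets 0–1.
U+2200 → 3-byte form E2 88 80 at offsets 2–4.
U+505A5 → 4-byte form F1 90 96 A5 at offsets 5–8.
U+0932 → 3-byte form E0 A4 B2 at offsets 9–11.
Offset 11 falls in char 4's range; it's byte 3 of E0 A4 B2 = 0xB2.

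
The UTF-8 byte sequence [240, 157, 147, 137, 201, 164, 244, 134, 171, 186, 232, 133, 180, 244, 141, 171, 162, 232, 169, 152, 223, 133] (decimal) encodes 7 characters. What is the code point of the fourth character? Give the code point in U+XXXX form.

U+8174

Offset 0: leading byte 0xF0 = 11110000 → 4-byte char #1 = F0 9D 93 89.
Offset 4: leading byte 0xC9 = 11001001 → 2-byte char #2 = C9 A4.
Offset 6: leading byte 0xF4 = 11110100 → 4-byte char #3 = F4 86 AB BA.
Offset 10: leading byte 0xE8 = 11101000 → 3-byte char #4 = E8 85 B4.
Leading byte 0xE8 = 11101000 matches 1110xxxx → 3-byte sequence.
Byte 1: 0xE8 = 11101000, payload 1000 (4 bits).
Byte 2: 0x85 = 10000101 (10xxxxxx ✓), payload 000101.
Byte 3: 0xB4 = 10110100 (10xxxxxx ✓), payload 110100.
Concatenate: 1000000101110100 = 0x8174 (16 bits → U+8174).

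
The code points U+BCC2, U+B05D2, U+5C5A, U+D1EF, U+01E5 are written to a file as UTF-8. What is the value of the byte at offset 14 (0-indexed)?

0xA5

U+BCC2 → 3-byte form EB B3 82 at offsets 0–2.
U+B05D2 → 4-byte form F2 B0 97 92 at offsets 3–6.
U+5C5A → 3-byte form E5 B1 9A at offsets 7–9.
U+D1EF → 3-byte form ED 87 AF at offsets 10–12.
U+01E5 → 2-byte form C7 A5 at offsets 13–14.
Offset 14 falls in char 5's range; it's byte 2 of C7 A5 = 0xA5.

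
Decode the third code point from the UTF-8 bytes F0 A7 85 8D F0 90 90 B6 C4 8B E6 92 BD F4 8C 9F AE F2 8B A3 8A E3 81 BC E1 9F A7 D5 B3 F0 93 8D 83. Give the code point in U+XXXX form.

U+010B

Offset 0: leading byte 0xF0 = 11110000 → 4-byte char #1 = F0 A7 85 8D.
Offset 4: leading byte 0xF0 = 11110000 → 4-byte char #2 = F0 90 90 B6.
Offset 8: leading byte 0xC4 = 11000100 → 2-byte char #3 = C4 8B.
Leading byte 0xC4 = 11000100 matches 110xxxxx → 2-byte sequence.
Byte 1: 0xC4 = 11000100, payload 00100 (5 bits).
Byte 2: 0x8B = 10001011 (10xxxxxx ✓), payload 001011.
Concatenate: 00100001011 = 0x10B (11 bits → U+010B).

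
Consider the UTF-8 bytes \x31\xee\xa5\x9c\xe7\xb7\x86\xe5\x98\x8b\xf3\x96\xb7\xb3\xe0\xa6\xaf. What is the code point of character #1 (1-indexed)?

Offset 0: leading byte 0x31 = 00110001 → 1-byte char #1 = 31.
Leading byte 0x31 = 00110001 matches 0xxxxxxx → 1-byte sequence.
Byte 1: 0x31 = 00110001, payload 0110001 (7 bits).
Concatenate: 0110001 = 0x31 (7 bits → U+0031).

U+0031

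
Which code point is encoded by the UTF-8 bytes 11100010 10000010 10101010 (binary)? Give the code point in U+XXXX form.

U+20AA

Leading byte 0xE2 = 11100010 matches 1110xxxx → 3-byte sequence.
Byte 1: 0xE2 = 11100010, payload 0010 (4 bits).
Byte 2: 0x82 = 10000010 (10xxxxxx ✓), payload 000010.
Byte 3: 0xAA = 10101010 (10xxxxxx ✓), payload 101010.
Concatenate: 0010000010101010 = 0x20AA (16 bits → U+20AA).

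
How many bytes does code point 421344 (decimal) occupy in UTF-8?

U+66DE0 = 0x66DE0. UTF-8 uses 1 byte below 0x80, 2 below 0x800, 3 below 0x10000, 4 up to 0x10FFFF. 0x66DE0 is in U+10000–U+10FFFF → 4 bytes.

4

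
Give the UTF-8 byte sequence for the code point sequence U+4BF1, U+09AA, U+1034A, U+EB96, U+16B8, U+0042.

U+4BF1: 3-byte form → E4 AF B1.
U+09AA: 3-byte form → E0 A6 AA.
U+1034A: 4-byte form → F0 90 8D 8A.
U+EB96: 3-byte form → EE AE 96.
U+16B8: 3-byte form → E1 9A B8.
U+0042: 1-byte form → 42.
Concatenated (17 bytes): E4 AF B1 E0 A6 AA F0 90 8D 8A EE AE 96 E1 9A B8 42.

E4 AF B1 E0 A6 AA F0 90 8D 8A EE AE 96 E1 9A B8 42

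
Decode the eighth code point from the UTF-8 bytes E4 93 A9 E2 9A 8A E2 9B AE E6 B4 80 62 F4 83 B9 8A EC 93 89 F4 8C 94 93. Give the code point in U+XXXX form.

U+10C513

Offset 0: leading byte 0xE4 = 11100100 → 3-byte char #1 = E4 93 A9.
Offset 3: leading byte 0xE2 = 11100010 → 3-byte char #2 = E2 9A 8A.
Offset 6: leading byte 0xE2 = 11100010 → 3-byte char #3 = E2 9B AE.
Offset 9: leading byte 0xE6 = 11100110 → 3-byte char #4 = E6 B4 80.
Offset 12: leading byte 0x62 = 01100010 → 1-byte char #5 = 62.
Offset 13: leading byte 0xF4 = 11110100 → 4-byte char #6 = F4 83 B9 8A.
Offset 17: leading byte 0xEC = 11101100 → 3-byte char #7 = EC 93 89.
Offset 20: leading byte 0xF4 = 11110100 → 4-byte char #8 = F4 8C 94 93.
Leading byte 0xF4 = 11110100 matches 11110xxx → 4-byte sequence.
Byte 1: 0xF4 = 11110100, payload 100 (3 bits).
Byte 2: 0x8C = 10001100 (10xxxxxx ✓), payload 001100.
Byte 3: 0x94 = 10010100 (10xxxxxx ✓), payload 010100.
Byte 4: 0x93 = 10010011 (10xxxxxx ✓), payload 010011.
Concatenate: 100001100010100010011 = 0x10C513 (21 bits → U+10C513).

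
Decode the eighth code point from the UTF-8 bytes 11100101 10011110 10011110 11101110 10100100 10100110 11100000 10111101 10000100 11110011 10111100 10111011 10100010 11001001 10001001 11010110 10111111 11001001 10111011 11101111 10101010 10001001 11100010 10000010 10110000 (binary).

U+FA89

Offset 0: leading byte 0xE5 = 11100101 → 3-byte char #1 = E5 9E 9E.
Offset 3: leading byte 0xEE = 11101110 → 3-byte char #2 = EE A4 A6.
Offset 6: leading byte 0xE0 = 11100000 → 3-byte char #3 = E0 BD 84.
Offset 9: leading byte 0xF3 = 11110011 → 4-byte char #4 = F3 BC BB A2.
Offset 13: leading byte 0xC9 = 11001001 → 2-byte char #5 = C9 89.
Offset 15: leading byte 0xD6 = 11010110 → 2-byte char #6 = D6 BF.
Offset 17: leading byte 0xC9 = 11001001 → 2-byte char #7 = C9 BB.
Offset 19: leading byte 0xEF = 11101111 → 3-byte char #8 = EF AA 89.
Leading byte 0xEF = 11101111 matches 1110xxxx → 3-byte sequence.
Byte 1: 0xEF = 11101111, payload 1111 (4 bits).
Byte 2: 0xAA = 10101010 (10xxxxxx ✓), payload 101010.
Byte 3: 0x89 = 10001001 (10xxxxxx ✓), payload 001001.
Concatenate: 1111101010001001 = 0xFA89 (16 bits → U+FA89).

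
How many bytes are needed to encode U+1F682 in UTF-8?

U+1F682 = 0x1F682. UTF-8 uses 1 byte below 0x80, 2 below 0x800, 3 below 0x10000, 4 up to 0x10FFFF. 0x1F682 is in U+10000–U+10FFFF → 4 bytes.

4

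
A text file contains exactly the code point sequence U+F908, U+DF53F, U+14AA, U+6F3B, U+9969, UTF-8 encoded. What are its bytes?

U+F908: 3-byte form → EF A4 88.
U+DF53F: 4-byte form → F3 9F 94 BF.
U+14AA: 3-byte form → E1 92 AA.
U+6F3B: 3-byte form → E6 BC BB.
U+9969: 3-byte form → E9 A5 A9.
Concatenated (16 bytes): EF A4 88 F3 9F 94 BF E1 92 AA E6 BC BB E9 A5 A9.

EF A4 88 F3 9F 94 BF E1 92 AA E6 BC BB E9 A5 A9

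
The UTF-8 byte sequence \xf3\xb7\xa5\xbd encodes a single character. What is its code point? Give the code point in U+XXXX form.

U+F797D

Leading byte 0xF3 = 11110011 matches 11110xxx → 4-byte sequence.
Byte 1: 0xF3 = 11110011, payload 011 (3 bits).
Byte 2: 0xB7 = 10110111 (10xxxxxx ✓), payload 110111.
Byte 3: 0xA5 = 10100101 (10xxxxxx ✓), payload 100101.
Byte 4: 0xBD = 10111101 (10xxxxxx ✓), payload 111101.
Concatenate: 011110111100101111101 = 0xF797D (21 bits → U+F797D).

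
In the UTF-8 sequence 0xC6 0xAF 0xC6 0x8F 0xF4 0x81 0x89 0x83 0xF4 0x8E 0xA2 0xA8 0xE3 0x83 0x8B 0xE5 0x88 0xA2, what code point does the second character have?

U+018F

Offset 0: leading byte 0xC6 = 11000110 → 2-byte char #1 = C6 AF.
Offset 2: leading byte 0xC6 = 11000110 → 2-byte char #2 = C6 8F.
Leading byte 0xC6 = 11000110 matches 110xxxxx → 2-byte sequence.
Byte 1: 0xC6 = 11000110, payload 00110 (5 bits).
Byte 2: 0x8F = 10001111 (10xxxxxx ✓), payload 001111.
Concatenate: 00110001111 = 0x18F (11 bits → U+018F).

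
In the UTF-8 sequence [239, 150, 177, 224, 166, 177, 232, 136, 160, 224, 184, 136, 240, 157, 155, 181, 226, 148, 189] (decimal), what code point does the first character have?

Offset 0: leading byte 0xEF = 11101111 → 3-byte char #1 = EF 96 B1.
Leading byte 0xEF = 11101111 matches 1110xxxx → 3-byte sequence.
Byte 1: 0xEF = 11101111, payload 1111 (4 bits).
Byte 2: 0x96 = 10010110 (10xxxxxx ✓), payload 010110.
Byte 3: 0xB1 = 10110001 (10xxxxxx ✓), payload 110001.
Concatenate: 1111010110110001 = 0xF5B1 (16 bits → U+F5B1).

U+F5B1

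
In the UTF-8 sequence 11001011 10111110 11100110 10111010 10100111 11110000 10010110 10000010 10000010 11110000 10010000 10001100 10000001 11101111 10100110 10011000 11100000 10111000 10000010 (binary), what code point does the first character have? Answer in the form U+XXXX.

Offset 0: leading byte 0xCB = 11001011 → 2-byte char #1 = CB BE.
Leading byte 0xCB = 11001011 matches 110xxxxx → 2-byte sequence.
Byte 1: 0xCB = 11001011, payload 01011 (5 bits).
Byte 2: 0xBE = 10111110 (10xxxxxx ✓), payload 111110.
Concatenate: 01011111110 = 0x2FE (11 bits → U+02FE).

U+02FE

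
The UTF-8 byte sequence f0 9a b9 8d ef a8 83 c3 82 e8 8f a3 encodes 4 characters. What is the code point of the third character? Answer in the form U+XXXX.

Offset 0: leading byte 0xF0 = 11110000 → 4-byte char #1 = F0 9A B9 8D.
Offset 4: leading byte 0xEF = 11101111 → 3-byte char #2 = EF A8 83.
Offset 7: leading byte 0xC3 = 11000011 → 2-byte char #3 = C3 82.
Leading byte 0xC3 = 11000011 matches 110xxxxx → 2-byte sequence.
Byte 1: 0xC3 = 11000011, payload 00011 (5 bits).
Byte 2: 0x82 = 10000010 (10xxxxxx ✓), payload 000010.
Concatenate: 00011000010 = 0xC2 (11 bits → U+00C2).

U+00C2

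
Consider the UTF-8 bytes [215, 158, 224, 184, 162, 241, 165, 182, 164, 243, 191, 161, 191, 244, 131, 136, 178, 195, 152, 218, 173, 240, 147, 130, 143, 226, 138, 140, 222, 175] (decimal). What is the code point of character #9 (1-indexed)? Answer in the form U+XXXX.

Offset 0: leading byte 0xD7 = 11010111 → 2-byte char #1 = D7 9E.
Offset 2: leading byte 0xE0 = 11100000 → 3-byte char #2 = E0 B8 A2.
Offset 5: leading byte 0xF1 = 11110001 → 4-byte char #3 = F1 A5 B6 A4.
Offset 9: leading byte 0xF3 = 11110011 → 4-byte char #4 = F3 BF A1 BF.
Offset 13: leading byte 0xF4 = 11110100 → 4-byte char #5 = F4 83 88 B2.
Offset 17: leading byte 0xC3 = 11000011 → 2-byte char #6 = C3 98.
Offset 19: leading byte 0xDA = 11011010 → 2-byte char #7 = DA AD.
Offset 21: leading byte 0xF0 = 11110000 → 4-byte char #8 = F0 93 82 8F.
Offset 25: leading byte 0xE2 = 11100010 → 3-byte char #9 = E2 8A 8C.
Leading byte 0xE2 = 11100010 matches 1110xxxx → 3-byte sequence.
Byte 1: 0xE2 = 11100010, payload 0010 (4 bits).
Byte 2: 0x8A = 10001010 (10xxxxxx ✓), payload 001010.
Byte 3: 0x8C = 10001100 (10xxxxxx ✓), payload 001100.
Concatenate: 0010001010001100 = 0x228C (16 bits → U+228C).

U+228C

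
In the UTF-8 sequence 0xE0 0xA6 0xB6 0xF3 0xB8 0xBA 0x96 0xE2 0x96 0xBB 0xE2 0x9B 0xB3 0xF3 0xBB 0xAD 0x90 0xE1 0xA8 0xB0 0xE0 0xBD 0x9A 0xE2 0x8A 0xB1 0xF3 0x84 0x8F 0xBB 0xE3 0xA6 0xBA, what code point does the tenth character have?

U+39BA

Offset 0: leading byte 0xE0 = 11100000 → 3-byte char #1 = E0 A6 B6.
Offset 3: leading byte 0xF3 = 11110011 → 4-byte char #2 = F3 B8 BA 96.
Offset 7: leading byte 0xE2 = 11100010 → 3-byte char #3 = E2 96 BB.
Offset 10: leading byte 0xE2 = 11100010 → 3-byte char #4 = E2 9B B3.
Offset 13: leading byte 0xF3 = 11110011 → 4-byte char #5 = F3 BB AD 90.
Offset 17: leading byte 0xE1 = 11100001 → 3-byte char #6 = E1 A8 B0.
Offset 20: leading byte 0xE0 = 11100000 → 3-byte char #7 = E0 BD 9A.
Offset 23: leading byte 0xE2 = 11100010 → 3-byte char #8 = E2 8A B1.
Offset 26: leading byte 0xF3 = 11110011 → 4-byte char #9 = F3 84 8F BB.
Offset 30: leading byte 0xE3 = 11100011 → 3-byte char #10 = E3 A6 BA.
Leading byte 0xE3 = 11100011 matches 1110xxxx → 3-byte sequence.
Byte 1: 0xE3 = 11100011, payload 0011 (4 bits).
Byte 2: 0xA6 = 10100110 (10xxxxxx ✓), payload 100110.
Byte 3: 0xBA = 10111010 (10xxxxxx ✓), payload 111010.
Concatenate: 0011100110111010 = 0x39BA (16 bits → U+39BA).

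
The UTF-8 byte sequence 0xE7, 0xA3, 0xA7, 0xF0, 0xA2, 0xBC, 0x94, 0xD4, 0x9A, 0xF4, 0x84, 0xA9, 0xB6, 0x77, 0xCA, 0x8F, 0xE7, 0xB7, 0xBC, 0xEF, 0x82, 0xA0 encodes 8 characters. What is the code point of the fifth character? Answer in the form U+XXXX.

U+0077

Offset 0: leading byte 0xE7 = 11100111 → 3-byte char #1 = E7 A3 A7.
Offset 3: leading byte 0xF0 = 11110000 → 4-byte char #2 = F0 A2 BC 94.
Offset 7: leading byte 0xD4 = 11010100 → 2-byte char #3 = D4 9A.
Offset 9: leading byte 0xF4 = 11110100 → 4-byte char #4 = F4 84 A9 B6.
Offset 13: leading byte 0x77 = 01110111 → 1-byte char #5 = 77.
Leading byte 0x77 = 01110111 matches 0xxxxxxx → 1-byte sequence.
Byte 1: 0x77 = 01110111, payload 1110111 (7 bits).
Concatenate: 1110111 = 0x77 (7 bits → U+0077).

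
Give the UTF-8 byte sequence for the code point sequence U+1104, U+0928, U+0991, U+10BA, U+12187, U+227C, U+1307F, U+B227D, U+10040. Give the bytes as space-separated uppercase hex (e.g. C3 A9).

U+1104: 3-byte form → E1 84 84.
U+0928: 3-byte form → E0 A4 A8.
U+0991: 3-byte form → E0 A6 91.
U+10BA: 3-byte form → E1 82 BA.
U+12187: 4-byte form → F0 92 86 87.
U+227C: 3-byte form → E2 89 BC.
U+1307F: 4-byte form → F0 93 81 BF.
U+B227D: 4-byte form → F2 B2 89 BD.
U+10040: 4-byte form → F0 90 81 80.
Concatenated (31 bytes): E1 84 84 E0 A4 A8 E0 A6 91 E1 82 BA F0 92 86 87 E2 89 BC F0 93 81 BF F2 B2 89 BD F0 90 81 80.

E1 84 84 E0 A4 A8 E0 A6 91 E1 82 BA F0 92 86 87 E2 89 BC F0 93 81 BF F2 B2 89 BD F0 90 81 80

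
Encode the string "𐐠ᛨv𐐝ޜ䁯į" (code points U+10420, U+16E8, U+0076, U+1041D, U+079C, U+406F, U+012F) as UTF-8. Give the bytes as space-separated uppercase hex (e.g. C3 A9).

U+10420: 4-byte form → F0 90 90 A0.
U+16E8: 3-byte form → E1 9B A8.
U+0076: 1-byte form → 76.
U+1041D: 4-byte form → F0 90 90 9D.
U+079C: 2-byte form → DE 9C.
U+406F: 3-byte form → E4 81 AF.
U+012F: 2-byte form → C4 AF.
Concatenated (19 bytes): F0 90 90 A0 E1 9B A8 76 F0 90 90 9D DE 9C E4 81 AF C4 AF.

F0 90 90 A0 E1 9B A8 76 F0 90 90 9D DE 9C E4 81 AF C4 AF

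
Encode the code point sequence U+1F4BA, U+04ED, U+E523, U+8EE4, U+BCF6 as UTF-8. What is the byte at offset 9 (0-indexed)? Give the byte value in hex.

0xE8

U+1F4BA → 4-byte form F0 9F 92 BA at offsets 0–3.
U+04ED → 2-byte form D3 AD at offsets 4–5.
U+E523 → 3-byte form EE 94 A3 at offsets 6–8.
U+8EE4 → 3-byte form E8 BB A4 at offsets 9–11.
Offset 9 falls in char 4's range; it's byte 1 of E8 BB A4 = 0xE8.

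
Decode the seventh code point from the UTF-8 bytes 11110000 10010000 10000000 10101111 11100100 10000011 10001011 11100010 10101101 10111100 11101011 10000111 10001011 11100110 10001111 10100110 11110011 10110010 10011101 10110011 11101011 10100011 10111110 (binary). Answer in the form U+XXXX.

U+B8FE

Offset 0: leading byte 0xF0 = 11110000 → 4-byte char #1 = F0 90 80 AF.
Offset 4: leading byte 0xE4 = 11100100 → 3-byte char #2 = E4 83 8B.
Offset 7: leading byte 0xE2 = 11100010 → 3-byte char #3 = E2 AD BC.
Offset 10: leading byte 0xEB = 11101011 → 3-byte char #4 = EB 87 8B.
Offset 13: leading byte 0xE6 = 11100110 → 3-byte char #5 = E6 8F A6.
Offset 16: leading byte 0xF3 = 11110011 → 4-byte char #6 = F3 B2 9D B3.
Offset 20: leading byte 0xEB = 11101011 → 3-byte char #7 = EB A3 BE.
Leading byte 0xEB = 11101011 matches 1110xxxx → 3-byte sequence.
Byte 1: 0xEB = 11101011, payload 1011 (4 bits).
Byte 2: 0xA3 = 10100011 (10xxxxxx ✓), payload 100011.
Byte 3: 0xBE = 10111110 (10xxxxxx ✓), payload 111110.
Concatenate: 1011100011111110 = 0xB8FE (16 bits → U+B8FE).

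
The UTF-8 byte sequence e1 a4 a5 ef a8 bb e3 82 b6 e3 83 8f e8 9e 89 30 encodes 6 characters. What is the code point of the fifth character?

U+8789

Offset 0: leading byte 0xE1 = 11100001 → 3-byte char #1 = E1 A4 A5.
Offset 3: leading byte 0xEF = 11101111 → 3-byte char #2 = EF A8 BB.
Offset 6: leading byte 0xE3 = 11100011 → 3-byte char #3 = E3 82 B6.
Offset 9: leading byte 0xE3 = 11100011 → 3-byte char #4 = E3 83 8F.
Offset 12: leading byte 0xE8 = 11101000 → 3-byte char #5 = E8 9E 89.
Leading byte 0xE8 = 11101000 matches 1110xxxx → 3-byte sequence.
Byte 1: 0xE8 = 11101000, payload 1000 (4 bits).
Byte 2: 0x9E = 10011110 (10xxxxxx ✓), payload 011110.
Byte 3: 0x89 = 10001001 (10xxxxxx ✓), payload 001001.
Concatenate: 1000011110001001 = 0x8789 (16 bits → U+8789).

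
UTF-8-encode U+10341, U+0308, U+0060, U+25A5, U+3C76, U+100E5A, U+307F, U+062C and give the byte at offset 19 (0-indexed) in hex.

U+10341 → 4-byte form F0 90 8D 81 at offsets 0–3.
U+0308 → 2-byte form CC 88 at offsets 4–5.
U+0060 → 1-byte form 60 at offsets 6–6.
U+25A5 → 3-byte form E2 96 A5 at offsets 7–9.
U+3C76 → 3-byte form E3 B1 B6 at offsets 10–12.
U+100E5A → 4-byte form F4 80 B9 9A at offsets 13–16.
U+307F → 3-byte form E3 81 BF at offsets 17–19.
Offset 19 falls in char 7's range; it's byte 3 of E3 81 BF = 0xBF.

0xBF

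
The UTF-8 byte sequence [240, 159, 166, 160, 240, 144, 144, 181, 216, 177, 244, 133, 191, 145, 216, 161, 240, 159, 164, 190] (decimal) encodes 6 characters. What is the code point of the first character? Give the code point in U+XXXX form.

U+1F9A0

Offset 0: leading byte 0xF0 = 11110000 → 4-byte char #1 = F0 9F A6 A0.
Leading byte 0xF0 = 11110000 matches 11110xxx → 4-byte sequence.
Byte 1: 0xF0 = 11110000, payload 000 (3 bits).
Byte 2: 0x9F = 10011111 (10xxxxxx ✓), payload 011111.
Byte 3: 0xA6 = 10100110 (10xxxxxx ✓), payload 100110.
Byte 4: 0xA0 = 10100000 (10xxxxxx ✓), payload 100000.
Concatenate: 000011111100110100000 = 0x1F9A0 (21 bits → U+1F9A0).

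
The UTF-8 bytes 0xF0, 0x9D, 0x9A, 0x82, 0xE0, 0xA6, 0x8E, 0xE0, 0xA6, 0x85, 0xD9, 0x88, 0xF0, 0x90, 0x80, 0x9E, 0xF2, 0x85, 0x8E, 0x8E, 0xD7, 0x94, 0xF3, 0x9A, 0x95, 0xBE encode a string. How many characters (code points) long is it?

Byte at offset 0: 0xF0 = 11110000 → 4-byte char (#1). Advance 4.
Byte at offset 4: 0xE0 = 11100000 → 3-byte char (#2). Advance 3.
Byte at offset 7: 0xE0 = 11100000 → 3-byte char (#3). Advance 3.
Byte at offset 10: 0xD9 = 11011001 → 2-byte char (#4). Advance 2.
Byte at offset 12: 0xF0 = 11110000 → 4-byte char (#5). Advance 4.
Byte at offset 16: 0xF2 = 11110010 → 4-byte char (#6). Advance 4.
Byte at offset 20: 0xD7 = 11010111 → 2-byte char (#7). Advance 2.
Byte at offset 22: 0xF3 = 11110011 → 4-byte char (#8). Advance 4.
Reached end at offset 26 after 8 code points.

8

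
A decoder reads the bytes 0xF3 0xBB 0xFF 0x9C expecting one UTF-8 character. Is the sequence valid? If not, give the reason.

invalid (non-continuation byte where continuation expected)

Leading byte 0xF3 = 11110011 → 4-byte form.
Byte 3 is 0xFF = 11111111, which is not 10xxxxxx — expected a continuation byte.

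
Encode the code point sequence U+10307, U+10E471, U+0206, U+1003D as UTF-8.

U+10307: 4-byte form → F0 90 8C 87.
U+10E471: 4-byte form → F4 8E 91 B1.
U+0206: 2-byte form → C8 86.
U+1003D: 4-byte form → F0 90 80 BD.
Concatenated (14 bytes): F0 90 8C 87 F4 8E 91 B1 C8 86 F0 90 80 BD.

F0 90 8C 87 F4 8E 91 B1 C8 86 F0 90 80 BD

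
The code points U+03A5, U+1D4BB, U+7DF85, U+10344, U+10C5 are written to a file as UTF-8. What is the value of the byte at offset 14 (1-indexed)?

1-indexed offset 14 is 0-indexed offset 13.
U+03A5 → 2-byte form CE A5 at offsets 0–1.
U+1D4BB → 4-byte form F0 9D 92 BB at offsets 2–5.
U+7DF85 → 4-byte form F1 BD BE 85 at offsets 6–9.
U+10344 → 4-byte form F0 90 8D 84 at offsets 10–13.
Offset 13 falls in char 4's range; it's byte 4 of F0 90 8D 84 = 0x84.

0x84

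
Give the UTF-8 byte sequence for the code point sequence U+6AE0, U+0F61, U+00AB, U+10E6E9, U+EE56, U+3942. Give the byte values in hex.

U+6AE0: 3-byte form → E6 AB A0.
U+0F61: 3-byte form → E0 BD A1.
U+00AB: 2-byte form → C2 AB.
U+10E6E9: 4-byte form → F4 8E 9B A9.
U+EE56: 3-byte form → EE B9 96.
U+3942: 3-byte form → E3 A5 82.
Concatenated (18 bytes): E6 AB A0 E0 BD A1 C2 AB F4 8E 9B A9 EE B9 96 E3 A5 82.

E6 AB A0 E0 BD A1 C2 AB F4 8E 9B A9 EE B9 96 E3 A5 82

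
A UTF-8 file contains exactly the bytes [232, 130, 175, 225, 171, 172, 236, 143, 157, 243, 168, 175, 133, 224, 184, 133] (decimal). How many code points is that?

5

Byte at offset 0: 0xE8 = 11101000 → 3-byte char (#1). Advance 3.
Byte at offset 3: 0xE1 = 11100001 → 3-byte char (#2). Advance 3.
Byte at offset 6: 0xEC = 11101100 → 3-byte char (#3). Advance 3.
Byte at offset 9: 0xF3 = 11110011 → 4-byte char (#4). Advance 4.
Byte at offset 13: 0xE0 = 11100000 → 3-byte char (#5). Advance 3.
Reached end at offset 16 after 5 code points.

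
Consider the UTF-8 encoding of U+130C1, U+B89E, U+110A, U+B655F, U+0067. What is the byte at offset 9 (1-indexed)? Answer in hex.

0x84

1-indexed offset 9 is 0-indexed offset 8.
U+130C1 → 4-byte form F0 93 83 81 at offsets 0–3.
U+B89E → 3-byte form EB A2 9E at offsets 4–6.
U+110A → 3-byte form E1 84 8A at offsets 7–9.
Offset 8 falls in char 3's range; it's byte 2 of E1 84 8A = 0x84.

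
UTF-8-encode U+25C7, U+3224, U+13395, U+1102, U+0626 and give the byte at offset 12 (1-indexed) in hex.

1-indexed offset 12 is 0-indexed offset 11.
U+25C7 → 3-byte form E2 97 87 at offsets 0–2.
U+3224 → 3-byte form E3 88 A4 at offsets 3–5.
U+13395 → 4-byte form F0 93 8E 95 at offsets 6–9.
U+1102 → 3-byte form E1 84 82 at offsets 10–12.
Offset 11 falls in char 4's range; it's byte 2 of E1 84 82 = 0x84.

0x84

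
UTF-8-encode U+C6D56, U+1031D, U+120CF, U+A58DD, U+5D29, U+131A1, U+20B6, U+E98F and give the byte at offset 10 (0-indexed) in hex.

U+C6D56 → 4-byte form F3 86 B5 96 at offsets 0–3.
U+1031D → 4-byte form F0 90 8C 9D at offsets 4–7.
U+120CF → 4-byte form F0 92 83 8F at offsets 8–11.
Offset 10 falls in char 3's range; it's byte 3 of F0 92 83 8F = 0x83.

0x83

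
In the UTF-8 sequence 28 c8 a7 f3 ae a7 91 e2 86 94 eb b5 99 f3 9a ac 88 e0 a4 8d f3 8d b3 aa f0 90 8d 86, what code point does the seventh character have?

Offset 0: leading byte 0x28 = 00101000 → 1-byte char #1 = 28.
Offset 1: leading byte 0xC8 = 11001000 → 2-byte char #2 = C8 A7.
Offset 3: leading byte 0xF3 = 11110011 → 4-byte char #3 = F3 AE A7 91.
Offset 7: leading byte 0xE2 = 11100010 → 3-byte char #4 = E2 86 94.
Offset 10: leading byte 0xEB = 11101011 → 3-byte char #5 = EB B5 99.
Offset 13: leading byte 0xF3 = 11110011 → 4-byte char #6 = F3 9A AC 88.
Offset 17: leading byte 0xE0 = 11100000 → 3-byte char #7 = E0 A4 8D.
Leading byte 0xE0 = 11100000 matches 1110xxxx → 3-byte sequence.
Byte 1: 0xE0 = 11100000, payload 0000 (4 bits).
Byte 2: 0xA4 = 10100100 (10xxxxxx ✓), payload 100100.
Byte 3: 0x8D = 10001101 (10xxxxxx ✓), payload 001101.
Concatenate: 0000100100001101 = 0x90D (16 bits → U+090D).

U+090D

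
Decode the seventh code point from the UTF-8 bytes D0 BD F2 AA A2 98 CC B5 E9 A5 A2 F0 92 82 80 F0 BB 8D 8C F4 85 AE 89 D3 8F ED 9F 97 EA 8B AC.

U+105B89

Offset 0: leading byte 0xD0 = 11010000 → 2-byte char #1 = D0 BD.
Offset 2: leading byte 0xF2 = 11110010 → 4-byte char #2 = F2 AA A2 98.
Offset 6: leading byte 0xCC = 11001100 → 2-byte char #3 = CC B5.
Offset 8: leading byte 0xE9 = 11101001 → 3-byte char #4 = E9 A5 A2.
Offset 11: leading byte 0xF0 = 11110000 → 4-byte char #5 = F0 92 82 80.
Offset 15: leading byte 0xF0 = 11110000 → 4-byte char #6 = F0 BB 8D 8C.
Offset 19: leading byte 0xF4 = 11110100 → 4-byte char #7 = F4 85 AE 89.
Leading byte 0xF4 = 11110100 matches 11110xxx → 4-byte sequence.
Byte 1: 0xF4 = 11110100, payload 100 (3 bits).
Byte 2: 0x85 = 10000101 (10xxxxxx ✓), payload 000101.
Byte 3: 0xAE = 10101110 (10xxxxxx ✓), payload 101110.
Byte 4: 0x89 = 10001001 (10xxxxxx ✓), payload 001001.
Concatenate: 100000101101110001001 = 0x105B89 (21 bits → U+105B89).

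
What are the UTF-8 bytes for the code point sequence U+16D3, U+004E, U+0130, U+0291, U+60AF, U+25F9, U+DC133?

E1 9B 93 4E C4 B0 CA 91 E6 82 AF E2 97 B9 F3 9C 84 B3

U+16D3: 3-byte form → E1 9B 93.
U+004E: 1-byte form → 4E.
U+0130: 2-byte form → C4 B0.
U+0291: 2-byte form → CA 91.
U+60AF: 3-byte form → E6 82 AF.
U+25F9: 3-byte form → E2 97 B9.
U+DC133: 4-byte form → F3 9C 84 B3.
Concatenated (18 bytes): E1 9B 93 4E C4 B0 CA 91 E6 82 AF E2 97 B9 F3 9C 84 B3.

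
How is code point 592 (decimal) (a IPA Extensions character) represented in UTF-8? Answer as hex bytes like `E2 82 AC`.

U+0250 = 0x250 = 592 decimal. In range U+0080–U+07FF → 2-byte form: 110xxxxx 10xxxxxx.
Binary (11 bits): 01001010000.
Split 5+6: 01001 | 010000.
Byte 1: 11001001 = 0xC9.
Byte 2: 10010000 = 0x90.

C9 90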